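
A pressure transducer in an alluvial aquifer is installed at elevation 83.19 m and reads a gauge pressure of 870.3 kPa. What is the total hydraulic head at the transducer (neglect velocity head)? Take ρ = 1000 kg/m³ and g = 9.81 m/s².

ψ = P/(ρg) = 870.3×1000 / (1000 × 9.81) = 88.72 m.
h = z + ψ = 83.19 + 88.72 = 171.91 m.

h ≈ 171.91 m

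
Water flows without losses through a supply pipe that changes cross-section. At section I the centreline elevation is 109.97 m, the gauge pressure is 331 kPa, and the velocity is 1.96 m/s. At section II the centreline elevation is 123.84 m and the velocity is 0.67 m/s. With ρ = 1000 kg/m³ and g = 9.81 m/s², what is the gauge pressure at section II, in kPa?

P₂ ≈ 197 kPa

Pressure head at I: ψ₁ = P₁/(ρg) = 331×1000 / (1000 × 9.81) = 33.74 m.
Velocity heads: v₁²/2g = 1.96²/19.62 = 0.196 m; v₂²/2g = 0.67²/19.62 = 0.023 m.
Total head H = z₁ + ψ₁ + v₁²/2g = 109.97 + 33.74 + 0.196 = 143.91 m.
ψ₂ = H − z₂ − v₂²/2g = 143.91 − 123.84 − 0.023 = 20.05 m.
P₂ = ρgψ₂ = 1000 × 9.81 × 20.05 ≈ 197 kPa.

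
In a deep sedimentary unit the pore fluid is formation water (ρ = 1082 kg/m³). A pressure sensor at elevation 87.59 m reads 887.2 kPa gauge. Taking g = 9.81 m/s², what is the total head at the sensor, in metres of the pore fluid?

h ≈ 171.17 m

ψ = P/(ρg) = 887.2×1000 / (1082 × 9.81) = 83.58 m.
h = z + ψ = 87.59 + 83.58 = 171.17 m.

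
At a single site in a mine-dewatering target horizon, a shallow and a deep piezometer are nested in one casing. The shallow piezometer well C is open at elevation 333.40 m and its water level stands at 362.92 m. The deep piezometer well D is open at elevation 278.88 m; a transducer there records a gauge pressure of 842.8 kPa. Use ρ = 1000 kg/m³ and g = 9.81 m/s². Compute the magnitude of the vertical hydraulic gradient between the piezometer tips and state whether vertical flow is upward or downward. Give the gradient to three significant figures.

Total head at well C: h = 362.92 m (water level in the standpipe).
Pressure head at well D: ψ = P/(ρg) = 842.8×1000 / (1000 × 9.81) = 85.91 m.
Total head at well D: h = z + ψ = 278.88 + 85.91 = 364.79 m.
Δh = h(well C) − h(well D) = 362.92 − 364.79 = -1.87 m.
Vertical separation Δz = 333.40 − 278.88 = 54.52 m.
|i_v| = |Δh| / Δz = 1.87 / 54.52 = 0.0343.
Head is higher in the deep piezometer, so vertical flow is upward (discharge condition).

|i_v| ≈ 0.0343; vertical flow is upward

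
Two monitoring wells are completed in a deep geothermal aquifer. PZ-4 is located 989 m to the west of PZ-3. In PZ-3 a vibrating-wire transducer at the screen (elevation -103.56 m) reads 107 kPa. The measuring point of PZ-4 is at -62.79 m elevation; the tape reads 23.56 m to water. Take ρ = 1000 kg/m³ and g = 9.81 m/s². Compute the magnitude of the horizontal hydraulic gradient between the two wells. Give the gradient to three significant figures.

Pressure head at PZ-3: ψ = P/(ρg) = 107×1000 / (1000 × 9.81) = 10.91 m.
Total head at PZ-3: h = z + ψ = -103.56 + 10.91 = -92.65 m.
Total head at PZ-4: h = -62.79 − 23.56 = -86.35 m.
Head difference: h(PZ-3) − h(PZ-4) = -92.65 − (-86.35) = -6.30 m.
Hydraulic gradient: i = |Δh| / L = 6.30 / 989 = 0.00637.

i ≈ 0.00637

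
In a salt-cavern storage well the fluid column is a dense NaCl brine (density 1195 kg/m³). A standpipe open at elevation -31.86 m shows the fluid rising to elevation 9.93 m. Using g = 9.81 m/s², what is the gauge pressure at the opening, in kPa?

Pressure head ψ = h − z = 9.93 − (-31.86) = 41.79 m.
P = ρgψ = 1195 × 9.81 × 41.79 = 489902 Pa ≈ 490 kPa.

P ≈ 490 kPa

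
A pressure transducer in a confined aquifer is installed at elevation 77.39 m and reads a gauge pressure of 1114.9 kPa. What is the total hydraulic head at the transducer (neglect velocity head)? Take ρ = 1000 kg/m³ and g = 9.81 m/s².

h ≈ 191.04 m

ψ = P/(ρg) = 1114.9×1000 / (1000 × 9.81) = 113.65 m.
h = z + ψ = 77.39 + 113.65 = 191.04 m.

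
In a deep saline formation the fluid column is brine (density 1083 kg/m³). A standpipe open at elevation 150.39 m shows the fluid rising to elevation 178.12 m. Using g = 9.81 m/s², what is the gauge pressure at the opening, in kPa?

P ≈ 295 kPa

Pressure head ψ = h − z = 178.12 − 150.39 = 27.73 m.
P = ρgψ = 1083 × 9.81 × 27.73 = 294610 Pa ≈ 295 kPa.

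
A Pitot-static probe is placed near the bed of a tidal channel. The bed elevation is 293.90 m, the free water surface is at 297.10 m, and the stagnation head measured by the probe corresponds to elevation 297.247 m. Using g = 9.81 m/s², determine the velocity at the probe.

v ≈ 1.70 m/s

Near the bed, under hydrostatic conditions, the piezometric head (z + ψ) equals the free-surface elevation, 297.10 m.
Velocity head = total − piezometric = 297.247 − 297.10 = 0.147 m.
v = √(2g·h_v) = √(2 × 9.81 × 0.147) = 1.70 m/s.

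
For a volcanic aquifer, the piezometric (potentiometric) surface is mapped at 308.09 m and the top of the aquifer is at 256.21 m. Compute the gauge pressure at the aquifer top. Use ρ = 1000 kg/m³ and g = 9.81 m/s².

P ≈ 509 kPa

Pressure head at the aquifer top: ψ = h − z = 308.09 − 256.21 = 51.88 m.
P = ρgψ = 1000 × 9.81 × 51.88 = 508943 Pa ≈ 509 kPa.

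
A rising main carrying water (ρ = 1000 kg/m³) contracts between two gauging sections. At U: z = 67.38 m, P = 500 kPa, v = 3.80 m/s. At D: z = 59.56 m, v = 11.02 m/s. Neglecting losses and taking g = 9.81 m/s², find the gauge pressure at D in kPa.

Pressure head at U: ψ₁ = P₁/(ρg) = 500×1000 / (1000 × 9.81) = 50.97 m.
Velocity heads: v₁²/2g = 3.80²/19.62 = 0.736 m; v₂²/2g = 11.02²/19.62 = 6.190 m.
Total head H = z₁ + ψ₁ + v₁²/2g = 67.38 + 50.97 + 0.736 = 119.09 m.
ψ₂ = H − z₂ − v₂²/2g = 119.09 − 59.56 − 6.190 = 53.34 m.
P₂ = ρgψ₂ = 1000 × 9.81 × 53.34 ≈ 523 kPa.

P₂ ≈ 523 kPa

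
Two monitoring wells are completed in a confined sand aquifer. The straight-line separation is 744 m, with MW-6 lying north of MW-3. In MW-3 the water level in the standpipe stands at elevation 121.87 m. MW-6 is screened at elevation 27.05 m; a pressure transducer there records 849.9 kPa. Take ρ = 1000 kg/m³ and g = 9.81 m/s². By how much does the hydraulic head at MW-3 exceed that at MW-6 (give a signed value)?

Δh ≈ 8.18 m

Total head at MW-3: h = 121.87 m (water level in the piezometer is the total head).
Pressure head at MW-6: ψ = P/(ρg) = 849.9×1000 / (1000 × 9.81) = 86.64 m.
Total head at MW-6: h = z + ψ = 27.05 + 86.64 = 113.69 m.
Head difference: h(MW-3) − h(MW-6) = 121.87 − 113.69 = 8.18 m.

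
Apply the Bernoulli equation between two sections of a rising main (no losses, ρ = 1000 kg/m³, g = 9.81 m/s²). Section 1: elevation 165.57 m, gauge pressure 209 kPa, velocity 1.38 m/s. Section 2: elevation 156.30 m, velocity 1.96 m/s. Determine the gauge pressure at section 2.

Pressure head at 1: ψ₁ = P₁/(ρg) = 209×1000 / (1000 × 9.81) = 21.30 m.
Velocity heads: v₁²/2g = 1.38²/19.62 = 0.097 m; v₂²/2g = 1.96²/19.62 = 0.196 m.
Total head H = z₁ + ψ₁ + v₁²/2g = 165.57 + 21.30 + 0.097 = 186.97 m.
ψ₂ = H − z₂ − v₂²/2g = 186.97 − 156.30 − 0.196 = 30.47 m.
P₂ = ρgψ₂ = 1000 × 9.81 × 30.47 ≈ 299 kPa.

P₂ ≈ 299 kPa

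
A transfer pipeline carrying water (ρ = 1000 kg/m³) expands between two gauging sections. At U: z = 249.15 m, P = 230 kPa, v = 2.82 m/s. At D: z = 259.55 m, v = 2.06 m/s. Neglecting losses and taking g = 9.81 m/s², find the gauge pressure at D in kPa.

Pressure head at U: ψ₁ = P₁/(ρg) = 230×1000 / (1000 × 9.81) = 23.45 m.
Velocity heads: v₁²/2g = 2.82²/19.62 = 0.405 m; v₂²/2g = 2.06²/19.62 = 0.216 m.
Total head H = z₁ + ψ₁ + v₁²/2g = 249.15 + 23.45 + 0.405 = 273.00 m.
ψ₂ = H − z₂ − v₂²/2g = 273.00 − 259.55 − 0.216 = 13.23 m.
P₂ = ρgψ₂ = 1000 × 9.81 × 13.23 ≈ 130 kPa.

P₂ ≈ 130 kPa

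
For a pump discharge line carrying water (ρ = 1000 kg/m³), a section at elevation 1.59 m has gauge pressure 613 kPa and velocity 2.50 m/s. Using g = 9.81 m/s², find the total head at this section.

h ≈ 64.40 m

Pressure head ψ = P/(ρg) = 613×1000 / (1000 × 9.81) = 62.49 m.
Velocity head = v²/(2g) = 2.50² / (2 × 9.81) = 0.319 m.
h = z + ψ + v²/(2g) = 1.59 + 62.49 + 0.319 = 64.40 m.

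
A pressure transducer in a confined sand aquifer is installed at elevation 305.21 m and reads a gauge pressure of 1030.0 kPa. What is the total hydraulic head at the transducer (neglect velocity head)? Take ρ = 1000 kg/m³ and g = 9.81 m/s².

h ≈ 410.20 m

ψ = P/(ρg) = 1030.0×1000 / (1000 × 9.81) = 104.99 m.
h = z + ψ = 305.21 + 104.99 = 410.20 m.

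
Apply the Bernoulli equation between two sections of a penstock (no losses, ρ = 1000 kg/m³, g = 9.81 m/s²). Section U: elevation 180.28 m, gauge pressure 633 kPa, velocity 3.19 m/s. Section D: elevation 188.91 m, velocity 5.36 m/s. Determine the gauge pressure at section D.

Pressure head at U: ψ₁ = P₁/(ρg) = 633×1000 / (1000 × 9.81) = 64.53 m.
Velocity heads: v₁²/2g = 3.19²/19.62 = 0.519 m; v₂²/2g = 5.36²/19.62 = 1.464 m.
Total head H = z₁ + ψ₁ + v₁²/2g = 180.28 + 64.53 + 0.519 = 245.33 m.
ψ₂ = H − z₂ − v₂²/2g = 245.33 − 188.91 − 1.464 = 54.96 m.
P₂ = ρgψ₂ = 1000 × 9.81 × 54.96 ≈ 539 kPa.

P₂ ≈ 539 kPa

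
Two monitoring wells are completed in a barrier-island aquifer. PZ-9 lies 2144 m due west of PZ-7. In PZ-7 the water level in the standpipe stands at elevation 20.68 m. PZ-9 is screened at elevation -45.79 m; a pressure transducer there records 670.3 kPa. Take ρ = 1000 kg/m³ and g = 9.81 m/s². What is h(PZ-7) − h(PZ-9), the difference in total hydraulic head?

Total head at PZ-7: h = 20.68 m (water level in the piezometer is the total head).
Pressure head at PZ-9: ψ = P/(ρg) = 670.3×1000 / (1000 × 9.81) = 68.33 m.
Total head at PZ-9: h = z + ψ = -45.79 + 68.33 = 22.54 m.
Head difference: h(PZ-7) − h(PZ-9) = 20.68 − 22.54 = -1.86 m.

Δh ≈ -1.86 m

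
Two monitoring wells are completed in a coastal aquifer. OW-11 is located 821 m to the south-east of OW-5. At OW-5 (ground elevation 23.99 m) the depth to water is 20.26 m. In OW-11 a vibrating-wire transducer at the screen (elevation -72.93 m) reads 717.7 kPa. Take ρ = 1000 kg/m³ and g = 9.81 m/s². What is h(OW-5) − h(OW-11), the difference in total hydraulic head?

Total head at OW-5: h = 23.99 − 20.26 = 3.73 m.
Pressure head at OW-11: ψ = P/(ρg) = 717.7×1000 / (1000 × 9.81) = 73.16 m.
Total head at OW-11: h = z + ψ = -72.93 + 73.16 = 0.23 m.
Head difference: h(OW-5) − h(OW-11) = 3.73 − 0.23 = 3.50 m.

Δh ≈ 3.50 m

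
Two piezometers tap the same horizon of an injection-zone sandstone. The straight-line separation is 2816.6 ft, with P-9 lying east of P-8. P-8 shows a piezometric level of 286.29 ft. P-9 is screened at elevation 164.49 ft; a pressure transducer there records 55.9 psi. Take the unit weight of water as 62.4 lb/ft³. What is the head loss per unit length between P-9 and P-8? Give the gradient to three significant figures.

i ≈ 0.00256 ft/ft

Total head at P-8: h = 286.29 ft (water level in the piezometer is the total head).
Pressure head at P-9: ψ = 144·P/γ = 144 × 55.9 / 62.4 = 129.00 ft.
Total head at P-9: h = z + ψ = 164.49 + 129.00 = 293.49 ft.
Head difference: h(P-8) − h(P-9) = 286.29 − 293.49 = -7.20 ft.
Hydraulic gradient: i = |Δh| / L = 7.20 / 2816.6 = 0.00256.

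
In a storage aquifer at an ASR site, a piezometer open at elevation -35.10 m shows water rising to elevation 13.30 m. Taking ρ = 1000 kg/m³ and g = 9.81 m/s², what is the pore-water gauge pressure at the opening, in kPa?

P ≈ 475 kPa

Pressure head ψ = h − z = 13.30 − (-35.10) = 48.40 m.
P = ρgψ = 1000 × 9.81 × 48.40 = 474804 Pa ≈ 475 kPa.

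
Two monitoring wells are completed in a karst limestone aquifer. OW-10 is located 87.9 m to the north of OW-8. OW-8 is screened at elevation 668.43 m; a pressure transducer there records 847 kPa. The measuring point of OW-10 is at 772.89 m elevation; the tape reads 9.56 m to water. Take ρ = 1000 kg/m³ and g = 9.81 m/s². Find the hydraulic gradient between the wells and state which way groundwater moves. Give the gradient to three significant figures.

Pressure head at OW-8: ψ = P/(ρg) = 847×1000 / (1000 × 9.81) = 86.34 m.
Total head at OW-8: h = z + ψ = 668.43 + 86.34 = 754.77 m.
Total head at OW-10: h = 772.89 − 9.56 = 763.33 m.
Head difference: h(OW-8) − h(OW-10) = 754.77 − 763.33 = -8.56 m.
Hydraulic gradient: i = |Δh| / L = 8.56 / 87.9 = 0.0974.
Flow is from higher to lower head: from OW-10 toward OW-8, i.e. toward the south.

i ≈ 0.0974; groundwater flows toward the south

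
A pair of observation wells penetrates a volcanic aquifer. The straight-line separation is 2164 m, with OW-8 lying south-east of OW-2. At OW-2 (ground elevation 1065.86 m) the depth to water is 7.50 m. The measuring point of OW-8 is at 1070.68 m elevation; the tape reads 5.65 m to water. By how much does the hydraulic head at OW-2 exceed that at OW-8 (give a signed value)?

Total head at OW-2: h = 1065.86 − 7.50 = 1058.36 m.
Total head at OW-8: h = 1070.68 − 5.65 = 1065.03 m.
Head difference: h(OW-2) − h(OW-8) = 1058.36 − 1065.03 = -6.67 m.

Δh ≈ -6.67 m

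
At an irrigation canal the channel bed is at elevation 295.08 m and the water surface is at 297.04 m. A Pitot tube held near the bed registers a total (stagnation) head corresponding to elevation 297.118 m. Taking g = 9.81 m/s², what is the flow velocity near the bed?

Near the bed, under hydrostatic conditions, the piezometric head (z + ψ) equals the free-surface elevation, 297.04 m.
Velocity head = total − piezometric = 297.118 − 297.04 = 0.078 m.
v = √(2g·h_v) = √(2 × 9.81 × 0.078) = 1.24 m/s.

v ≈ 1.24 m/s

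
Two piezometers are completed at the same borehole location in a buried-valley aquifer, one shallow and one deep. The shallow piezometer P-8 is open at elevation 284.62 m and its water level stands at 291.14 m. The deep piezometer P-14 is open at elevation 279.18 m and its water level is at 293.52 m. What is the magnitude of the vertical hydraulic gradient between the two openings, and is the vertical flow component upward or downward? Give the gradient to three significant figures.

|i_v| ≈ 0.437; vertical flow is upward

Total head at P-8: h = 291.14 m (water level in the standpipe).
Total head at P-14: h = 293.52 m.
Δh = h(P-8) − h(P-14) = 291.14 − 293.52 = -2.38 m.
Vertical separation Δz = 284.62 − 279.18 = 5.44 m.
|i_v| = |Δh| / Δz = 2.38 / 5.44 = 0.437.
Head is higher in the deep piezometer, so vertical flow is upward (discharge condition).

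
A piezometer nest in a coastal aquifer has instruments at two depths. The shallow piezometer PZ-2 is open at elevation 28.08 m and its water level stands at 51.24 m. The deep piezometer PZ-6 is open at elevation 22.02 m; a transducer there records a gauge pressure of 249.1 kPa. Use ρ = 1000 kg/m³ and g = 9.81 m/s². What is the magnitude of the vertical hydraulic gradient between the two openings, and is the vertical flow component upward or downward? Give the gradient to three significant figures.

Total head at PZ-2: h = 51.24 m (water level in the standpipe).
Pressure head at PZ-6: ψ = P/(ρg) = 249.1×1000 / (1000 × 9.81) = 25.39 m.
Total head at PZ-6: h = z + ψ = 22.02 + 25.39 = 47.41 m.
Δh = h(PZ-2) − h(PZ-6) = 51.24 − 47.41 = 3.83 m.
Vertical separation Δz = 28.08 − 22.02 = 6.06 m.
|i_v| = |Δh| / Δz = 3.83 / 6.06 = 0.632.
Head is higher in the shallow piezometer, so vertical flow is downward (recharge condition).

|i_v| ≈ 0.632; vertical flow is downward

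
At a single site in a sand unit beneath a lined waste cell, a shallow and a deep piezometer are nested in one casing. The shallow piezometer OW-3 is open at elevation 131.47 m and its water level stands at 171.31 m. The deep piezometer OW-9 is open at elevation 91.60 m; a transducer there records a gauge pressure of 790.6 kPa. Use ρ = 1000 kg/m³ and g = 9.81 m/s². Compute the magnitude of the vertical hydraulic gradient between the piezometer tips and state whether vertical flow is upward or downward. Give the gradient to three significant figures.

Total head at OW-3: h = 171.31 m (water level in the standpipe).
Pressure head at OW-9: ψ = P/(ρg) = 790.6×1000 / (1000 × 9.81) = 80.59 m.
Total head at OW-9: h = z + ψ = 91.60 + 80.59 = 172.19 m.
Δh = h(OW-3) − h(OW-9) = 171.31 − 172.19 = -0.88 m.
Vertical separation Δz = 131.47 − 91.60 = 39.87 m.
|i_v| = |Δh| / Δz = 0.88 / 39.87 = 0.0221.
Head is higher in the deep piezometer, so vertical flow is upward (discharge condition).

|i_v| ≈ 0.0221; vertical flow is upward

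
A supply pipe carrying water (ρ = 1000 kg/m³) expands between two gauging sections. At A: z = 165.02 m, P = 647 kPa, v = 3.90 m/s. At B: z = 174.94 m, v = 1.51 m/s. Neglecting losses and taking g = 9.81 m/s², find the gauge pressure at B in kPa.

Pressure head at A: ψ₁ = P₁/(ρg) = 647×1000 / (1000 × 9.81) = 65.95 m.
Velocity heads: v₁²/2g = 3.90²/19.62 = 0.775 m; v₂²/2g = 1.51²/19.62 = 0.116 m.
Total head H = z₁ + ψ₁ + v₁²/2g = 165.02 + 65.95 + 0.775 = 231.75 m.
ψ₂ = H − z₂ − v₂²/2g = 231.75 − 174.94 − 0.116 = 56.69 m.
P₂ = ρgψ₂ = 1000 × 9.81 × 56.69 ≈ 556 kPa.

P₂ ≈ 556 kPa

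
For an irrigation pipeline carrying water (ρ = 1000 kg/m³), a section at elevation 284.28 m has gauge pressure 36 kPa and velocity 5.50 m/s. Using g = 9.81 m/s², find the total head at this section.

h ≈ 289.49 m

Pressure head ψ = P/(ρg) = 36×1000 / (1000 × 9.81) = 3.67 m.
Velocity head = v²/(2g) = 5.50² / (2 × 9.81) = 1.542 m.
h = z + ψ + v²/(2g) = 284.28 + 3.67 + 1.542 = 289.49 m.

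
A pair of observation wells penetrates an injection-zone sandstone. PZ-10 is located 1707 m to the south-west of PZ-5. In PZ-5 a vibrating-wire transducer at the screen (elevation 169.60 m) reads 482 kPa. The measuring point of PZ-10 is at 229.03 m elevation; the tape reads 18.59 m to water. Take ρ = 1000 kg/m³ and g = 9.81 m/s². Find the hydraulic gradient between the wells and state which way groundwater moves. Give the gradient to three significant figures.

Pressure head at PZ-5: ψ = P/(ρg) = 482×1000 / (1000 × 9.81) = 49.13 m.
Total head at PZ-5: h = z + ψ = 169.60 + 49.13 = 218.73 m.
Total head at PZ-10: h = 229.03 − 18.59 = 210.44 m.
Head difference: h(PZ-5) − h(PZ-10) = 218.73 − 210.44 = 8.29 m.
Hydraulic gradient: i = |Δh| / L = 8.29 / 1707 = 0.00486.
Flow is from higher to lower head: from PZ-5 toward PZ-10, i.e. toward the south-west.

i ≈ 0.00486; groundwater flows toward the south-west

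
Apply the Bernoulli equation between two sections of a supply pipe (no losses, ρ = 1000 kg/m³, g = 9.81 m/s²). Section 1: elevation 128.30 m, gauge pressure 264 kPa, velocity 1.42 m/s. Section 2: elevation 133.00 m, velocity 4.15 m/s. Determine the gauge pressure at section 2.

P₂ ≈ 210 kPa

Pressure head at 1: ψ₁ = P₁/(ρg) = 264×1000 / (1000 × 9.81) = 26.91 m.
Velocity heads: v₁²/2g = 1.42²/19.62 = 0.103 m; v₂²/2g = 4.15²/19.62 = 0.878 m.
Total head H = z₁ + ψ₁ + v₁²/2g = 128.30 + 26.91 + 0.103 = 155.31 m.
ψ₂ = H − z₂ − v₂²/2g = 155.31 − 133.00 − 0.878 = 21.43 m.
P₂ = ρgψ₂ = 1000 × 9.81 × 21.43 ≈ 210 kPa.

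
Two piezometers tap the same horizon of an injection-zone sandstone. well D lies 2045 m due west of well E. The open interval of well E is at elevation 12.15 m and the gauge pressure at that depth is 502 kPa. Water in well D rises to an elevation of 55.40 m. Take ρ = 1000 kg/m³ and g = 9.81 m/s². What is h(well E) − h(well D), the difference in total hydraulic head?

Δh ≈ 7.92 m

Pressure head at well E: ψ = P/(ρg) = 502×1000 / (1000 × 9.81) = 51.17 m.
Total head at well E: h = z + ψ = 12.15 + 51.17 = 63.32 m.
Total head at well D: h = 55.40 m (water level in the piezometer is the total head).
Head difference: h(well E) − h(well D) = 63.32 − 55.40 = 7.92 m.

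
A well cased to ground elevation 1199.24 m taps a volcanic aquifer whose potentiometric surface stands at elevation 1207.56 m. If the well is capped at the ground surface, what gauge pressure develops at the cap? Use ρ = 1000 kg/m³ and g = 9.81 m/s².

Head above the cap: Δh = 1207.56 − 1199.24 = 8.32 m.
P = ρgΔh = 1000 × 9.81 × 8.32 = 81619 Pa ≈ 81.6 kPa.

P ≈ 81.6 kPa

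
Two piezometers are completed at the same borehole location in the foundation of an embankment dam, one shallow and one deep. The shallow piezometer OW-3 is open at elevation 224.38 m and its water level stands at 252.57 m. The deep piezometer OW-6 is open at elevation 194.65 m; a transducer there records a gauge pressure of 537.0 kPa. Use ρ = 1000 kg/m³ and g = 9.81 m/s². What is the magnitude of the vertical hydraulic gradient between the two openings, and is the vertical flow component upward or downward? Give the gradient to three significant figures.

Total head at OW-3: h = 252.57 m (water level in the standpipe).
Pressure head at OW-6: ψ = P/(ρg) = 537.0×1000 / (1000 × 9.81) = 54.74 m.
Total head at OW-6: h = z + ψ = 194.65 + 54.74 = 249.39 m.
Δh = h(OW-3) − h(OW-6) = 252.57 − 249.39 = 3.18 m.
Vertical separation Δz = 224.38 − 194.65 = 29.73 m.
|i_v| = |Δh| / Δz = 3.18 / 29.73 = 0.107.
Head is higher in the shallow piezometer, so vertical flow is downward (recharge condition).

|i_v| ≈ 0.107; vertical flow is downward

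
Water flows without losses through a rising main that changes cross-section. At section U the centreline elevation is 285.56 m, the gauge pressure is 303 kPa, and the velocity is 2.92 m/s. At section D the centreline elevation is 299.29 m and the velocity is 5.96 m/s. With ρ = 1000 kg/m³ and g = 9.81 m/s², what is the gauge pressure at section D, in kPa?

P₂ ≈ 155 kPa

Pressure head at U: ψ₁ = P₁/(ρg) = 303×1000 / (1000 × 9.81) = 30.89 m.
Velocity heads: v₁²/2g = 2.92²/19.62 = 0.435 m; v₂²/2g = 5.96²/19.62 = 1.810 m.
Total head H = z₁ + ψ₁ + v₁²/2g = 285.56 + 30.89 + 0.435 = 316.88 m.
ψ₂ = H − z₂ − v₂²/2g = 316.88 − 299.29 − 1.810 = 15.78 m.
P₂ = ρgψ₂ = 1000 × 9.81 × 15.78 ≈ 155 kPa.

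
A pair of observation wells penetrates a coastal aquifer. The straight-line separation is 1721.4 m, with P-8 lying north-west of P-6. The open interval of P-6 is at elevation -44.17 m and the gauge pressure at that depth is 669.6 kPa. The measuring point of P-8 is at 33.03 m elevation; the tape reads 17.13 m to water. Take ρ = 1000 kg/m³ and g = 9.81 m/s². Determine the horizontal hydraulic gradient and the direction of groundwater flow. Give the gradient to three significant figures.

i ≈ 0.00476; groundwater flows toward the north-west

Pressure head at P-6: ψ = P/(ρg) = 669.6×1000 / (1000 × 9.81) = 68.26 m.
Total head at P-6: h = z + ψ = -44.17 + 68.26 = 24.09 m.
Total head at P-8: h = 33.03 − 17.13 = 15.90 m.
Head difference: h(P-6) − h(P-8) = 24.09 − 15.90 = 8.19 m.
Hydraulic gradient: i = |Δh| / L = 8.19 / 1721.4 = 0.00476.
Flow is from higher to lower head: from P-6 toward P-8, i.e. toward the north-west.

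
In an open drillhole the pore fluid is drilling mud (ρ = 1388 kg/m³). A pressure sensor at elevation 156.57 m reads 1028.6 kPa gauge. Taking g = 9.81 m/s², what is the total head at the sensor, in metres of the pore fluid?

h ≈ 232.11 m

ψ = P/(ρg) = 1028.6×1000 / (1388 × 9.81) = 75.54 m.
h = z + ψ = 156.57 + 75.54 = 232.11 m.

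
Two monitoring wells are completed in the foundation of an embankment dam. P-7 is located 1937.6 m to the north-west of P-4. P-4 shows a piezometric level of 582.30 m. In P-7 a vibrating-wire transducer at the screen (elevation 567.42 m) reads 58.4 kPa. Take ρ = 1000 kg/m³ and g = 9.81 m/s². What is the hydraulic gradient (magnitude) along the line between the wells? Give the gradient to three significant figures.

i ≈ 0.00461

Total head at P-4: h = 582.30 m (water level in the piezometer is the total head).
Pressure head at P-7: ψ = P/(ρg) = 58.4×1000 / (1000 × 9.81) = 5.95 m.
Total head at P-7: h = z + ψ = 567.42 + 5.95 = 573.37 m.
Head difference: h(P-4) − h(P-7) = 582.30 − 573.37 = 8.93 m.
Hydraulic gradient: i = |Δh| / L = 8.93 / 1937.6 = 0.00461.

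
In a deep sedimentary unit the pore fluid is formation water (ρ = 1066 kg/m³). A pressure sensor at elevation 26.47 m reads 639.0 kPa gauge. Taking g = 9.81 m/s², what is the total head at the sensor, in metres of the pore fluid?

ψ = P/(ρg) = 639.0×1000 / (1066 × 9.81) = 61.10 m.
h = z + ψ = 26.47 + 61.10 = 87.57 m.

h ≈ 87.57 m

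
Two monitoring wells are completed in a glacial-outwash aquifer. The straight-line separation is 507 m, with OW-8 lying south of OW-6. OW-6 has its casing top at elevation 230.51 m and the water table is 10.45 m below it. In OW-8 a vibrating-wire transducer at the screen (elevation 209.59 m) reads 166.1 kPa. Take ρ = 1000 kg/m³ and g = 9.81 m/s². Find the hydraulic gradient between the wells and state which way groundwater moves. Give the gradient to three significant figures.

i ≈ 0.0127; groundwater flows toward the north

Total head at OW-6: h = 230.51 − 10.45 = 220.06 m.
Pressure head at OW-8: ψ = P/(ρg) = 166.1×1000 / (1000 × 9.81) = 16.93 m.
Total head at OW-8: h = z + ψ = 209.59 + 16.93 = 226.52 m.
Head difference: h(OW-6) − h(OW-8) = 220.06 − 226.52 = -6.46 m.
Hydraulic gradient: i = |Δh| / L = 6.46 / 507 = 0.0127.
Flow is from higher to lower head: from OW-8 toward OW-6, i.e. toward the north.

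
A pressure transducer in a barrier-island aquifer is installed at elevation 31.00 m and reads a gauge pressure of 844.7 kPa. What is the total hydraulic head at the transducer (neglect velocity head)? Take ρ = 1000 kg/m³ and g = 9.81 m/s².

ψ = P/(ρg) = 844.7×1000 / (1000 × 9.81) = 86.11 m.
h = z + ψ = 31.00 + 86.11 = 117.11 m.

h ≈ 117.11 m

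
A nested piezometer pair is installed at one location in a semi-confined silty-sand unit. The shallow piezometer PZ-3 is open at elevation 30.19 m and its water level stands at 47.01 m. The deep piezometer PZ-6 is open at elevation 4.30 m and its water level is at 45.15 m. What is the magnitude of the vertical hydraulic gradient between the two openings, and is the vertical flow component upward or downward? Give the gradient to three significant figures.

|i_v| ≈ 0.0718; vertical flow is downward

Total head at PZ-3: h = 47.01 m (water level in the standpipe).
Total head at PZ-6: h = 45.15 m.
Δh = h(PZ-3) − h(PZ-6) = 47.01 − 45.15 = 1.86 m.
Vertical separation Δz = 30.19 − 4.30 = 25.89 m.
|i_v| = |Δh| / Δz = 1.86 / 25.89 = 0.0718.
Head is higher in the shallow piezometer, so vertical flow is downward (recharge condition).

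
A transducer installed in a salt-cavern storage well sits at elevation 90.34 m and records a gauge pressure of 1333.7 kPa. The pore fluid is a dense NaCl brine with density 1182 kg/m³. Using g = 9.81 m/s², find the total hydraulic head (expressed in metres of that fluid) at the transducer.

h ≈ 205.36 m

ψ = P/(ρg) = 1333.7×1000 / (1182 × 9.81) = 115.02 m.
h = z + ψ = 90.34 + 115.02 = 205.36 m.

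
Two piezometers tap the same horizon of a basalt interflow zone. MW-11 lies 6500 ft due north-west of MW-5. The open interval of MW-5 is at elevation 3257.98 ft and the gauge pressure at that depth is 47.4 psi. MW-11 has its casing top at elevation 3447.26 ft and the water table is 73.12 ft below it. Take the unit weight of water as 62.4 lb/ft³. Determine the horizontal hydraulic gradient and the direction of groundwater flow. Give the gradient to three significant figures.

Pressure head at MW-5: ψ = 144·P/γ = 144 × 47.4 / 62.4 = 109.38 ft.
Total head at MW-5: h = z + ψ = 3257.98 + 109.38 = 3367.36 ft.
Total head at MW-11: h = 3447.26 − 73.12 = 3374.14 ft.
Head difference: h(MW-5) − h(MW-11) = 3367.36 − 3374.14 = -6.78 ft.
Hydraulic gradient: i = |Δh| / L = 6.78 / 6500 = 0.00104.
Flow is from higher to lower head: from MW-11 toward MW-5, i.e. toward the south-east.

i ≈ 0.00104; groundwater flows toward the south-east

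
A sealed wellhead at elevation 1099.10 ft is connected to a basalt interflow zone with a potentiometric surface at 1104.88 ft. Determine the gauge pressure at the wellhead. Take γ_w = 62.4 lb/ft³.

Head above the cap: Δh = 1104.88 − 1099.10 = 5.78 ft.
P = γΔh/144 = 62.4 × 5.78 / 144 = 2.50 psi.

P ≈ 2.50 psi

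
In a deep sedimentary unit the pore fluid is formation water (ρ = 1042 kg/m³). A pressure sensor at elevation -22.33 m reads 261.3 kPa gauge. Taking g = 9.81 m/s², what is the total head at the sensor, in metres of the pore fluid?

h ≈ 3.23 m

ψ = P/(ρg) = 261.3×1000 / (1042 × 9.81) = 25.56 m.
h = z + ψ = -22.33 + 25.56 = 3.23 m.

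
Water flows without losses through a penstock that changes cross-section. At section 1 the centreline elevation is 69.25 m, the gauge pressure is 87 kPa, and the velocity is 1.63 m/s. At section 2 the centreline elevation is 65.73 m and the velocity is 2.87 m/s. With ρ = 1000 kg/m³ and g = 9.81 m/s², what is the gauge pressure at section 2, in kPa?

Pressure head at 1: ψ₁ = P₁/(ρg) = 87×1000 / (1000 × 9.81) = 8.87 m.
Velocity heads: v₁²/2g = 1.63²/19.62 = 0.135 m; v₂²/2g = 2.87²/19.62 = 0.420 m.
Total head H = z₁ + ψ₁ + v₁²/2g = 69.25 + 8.87 + 0.135 = 78.26 m.
ψ₂ = H − z₂ − v₂²/2g = 78.26 − 65.73 − 0.420 = 12.11 m.
P₂ = ρgψ₂ = 1000 × 9.81 × 12.11 ≈ 119 kPa.

P₂ ≈ 119 kPa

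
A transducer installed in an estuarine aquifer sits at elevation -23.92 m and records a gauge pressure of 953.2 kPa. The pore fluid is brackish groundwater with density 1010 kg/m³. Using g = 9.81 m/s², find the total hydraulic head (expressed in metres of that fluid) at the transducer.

ψ = P/(ρg) = 953.2×1000 / (1010 × 9.81) = 96.20 m.
h = z + ψ = -23.92 + 96.20 = 72.28 m.

h ≈ 72.28 m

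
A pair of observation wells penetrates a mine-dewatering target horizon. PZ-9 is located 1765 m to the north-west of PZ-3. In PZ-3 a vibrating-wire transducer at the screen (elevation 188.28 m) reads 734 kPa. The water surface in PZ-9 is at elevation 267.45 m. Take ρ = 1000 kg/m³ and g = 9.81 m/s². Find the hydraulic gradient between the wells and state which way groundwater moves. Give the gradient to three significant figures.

i ≈ 0.00246; groundwater flows toward the south-east

Pressure head at PZ-3: ψ = P/(ρg) = 734×1000 / (1000 × 9.81) = 74.82 m.
Total head at PZ-3: h = z + ψ = 188.28 + 74.82 = 263.10 m.
Total head at PZ-9: h = 267.45 m (water level in the piezometer is the total head).
Head difference: h(PZ-3) − h(PZ-9) = 263.10 − 267.45 = -4.35 m.
Hydraulic gradient: i = |Δh| / L = 4.35 / 1765 = 0.00246.
Flow is from higher to lower head: from PZ-9 toward PZ-3, i.e. toward the south-east.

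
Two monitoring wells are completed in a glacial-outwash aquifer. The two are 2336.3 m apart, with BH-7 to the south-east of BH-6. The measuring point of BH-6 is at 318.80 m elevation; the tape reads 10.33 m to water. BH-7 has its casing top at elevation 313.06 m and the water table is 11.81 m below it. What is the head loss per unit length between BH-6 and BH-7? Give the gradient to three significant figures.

Total head at BH-6: h = 318.80 − 10.33 = 308.47 m.
Total head at BH-7: h = 313.06 − 11.81 = 301.25 m.
Head difference: h(BH-6) − h(BH-7) = 308.47 − 301.25 = 7.22 m.
Hydraulic gradient: i = |Δh| / L = 7.22 / 2336.3 = 0.00309.

i ≈ 0.00309 m/m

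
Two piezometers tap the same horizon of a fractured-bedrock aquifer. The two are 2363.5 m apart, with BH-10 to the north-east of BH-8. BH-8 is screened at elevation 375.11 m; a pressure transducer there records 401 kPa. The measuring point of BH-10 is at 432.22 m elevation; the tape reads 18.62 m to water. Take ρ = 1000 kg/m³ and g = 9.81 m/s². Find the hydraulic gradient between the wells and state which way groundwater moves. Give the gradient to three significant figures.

Pressure head at BH-8: ψ = P/(ρg) = 401×1000 / (1000 × 9.81) = 40.88 m.
Total head at BH-8: h = z + ψ = 375.11 + 40.88 = 415.99 m.
Total head at BH-10: h = 432.22 − 18.62 = 413.60 m.
Head difference: h(BH-8) − h(BH-10) = 415.99 − 413.60 = 2.39 m.
Hydraulic gradient: i = |Δh| / L = 2.39 / 2363.5 = 0.00101.
Flow is from higher to lower head: from BH-8 toward BH-10, i.e. toward the north-east.

i ≈ 0.00101; groundwater flows toward the north-east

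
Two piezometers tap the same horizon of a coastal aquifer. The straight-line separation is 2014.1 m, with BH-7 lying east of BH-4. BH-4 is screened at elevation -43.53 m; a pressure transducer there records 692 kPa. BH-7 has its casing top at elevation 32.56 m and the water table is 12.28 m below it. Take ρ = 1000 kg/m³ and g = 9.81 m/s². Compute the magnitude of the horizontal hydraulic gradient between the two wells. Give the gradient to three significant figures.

i ≈ 0.00334

Pressure head at BH-4: ψ = P/(ρg) = 692×1000 / (1000 × 9.81) = 70.54 m.
Total head at BH-4: h = z + ψ = -43.53 + 70.54 = 27.01 m.
Total head at BH-7: h = 32.56 − 12.28 = 20.28 m.
Head difference: h(BH-4) − h(BH-7) = 27.01 − 20.28 = 6.73 m.
Hydraulic gradient: i = |Δh| / L = 6.73 / 2014.1 = 0.00334.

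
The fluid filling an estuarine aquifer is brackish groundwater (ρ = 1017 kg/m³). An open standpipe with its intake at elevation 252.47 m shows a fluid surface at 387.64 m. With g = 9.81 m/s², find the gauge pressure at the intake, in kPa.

Pressure head ψ = h − z = 387.64 − 252.47 = 135.17 m.
P = ρgψ = 1017 × 9.81 × 135.17 = 1348560 Pa ≈ 1350 kPa.

P ≈ 1350 kPa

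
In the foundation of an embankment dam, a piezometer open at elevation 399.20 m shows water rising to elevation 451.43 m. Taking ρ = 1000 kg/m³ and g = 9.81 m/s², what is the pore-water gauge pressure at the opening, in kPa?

P ≈ 512 kPa

Pressure head ψ = h − z = 451.43 − 399.20 = 52.23 m.
P = ρgψ = 1000 × 9.81 × 52.23 = 512376 Pa ≈ 512 kPa.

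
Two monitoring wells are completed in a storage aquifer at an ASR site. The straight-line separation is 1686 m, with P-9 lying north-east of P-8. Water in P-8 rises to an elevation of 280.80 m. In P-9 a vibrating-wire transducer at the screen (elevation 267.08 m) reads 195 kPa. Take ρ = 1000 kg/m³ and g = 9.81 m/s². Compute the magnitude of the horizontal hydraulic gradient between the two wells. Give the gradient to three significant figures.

i ≈ 0.00365

Total head at P-8: h = 280.80 m (water level in the piezometer is the total head).
Pressure head at P-9: ψ = P/(ρg) = 195×1000 / (1000 × 9.81) = 19.88 m.
Total head at P-9: h = z + ψ = 267.08 + 19.88 = 286.96 m.
Head difference: h(P-8) − h(P-9) = 280.80 − 286.96 = -6.16 m.
Hydraulic gradient: i = |Δh| / L = 6.16 / 1686 = 0.00365.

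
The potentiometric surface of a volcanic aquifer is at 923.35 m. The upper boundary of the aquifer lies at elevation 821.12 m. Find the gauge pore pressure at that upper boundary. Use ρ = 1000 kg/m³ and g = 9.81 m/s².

P ≈ 1000 kPa

Pressure head at the aquifer top: ψ = h − z = 923.35 − 821.12 = 102.23 m.
P = ρgψ = 1000 × 9.81 × 102.23 = 1002876 Pa ≈ 1000 kPa.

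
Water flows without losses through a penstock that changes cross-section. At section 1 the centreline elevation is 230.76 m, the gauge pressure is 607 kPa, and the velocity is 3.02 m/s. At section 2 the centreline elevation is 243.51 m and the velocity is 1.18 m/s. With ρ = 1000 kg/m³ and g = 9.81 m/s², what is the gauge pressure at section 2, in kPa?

P₂ ≈ 486 kPa

Pressure head at 1: ψ₁ = P₁/(ρg) = 607×1000 / (1000 × 9.81) = 61.88 m.
Velocity heads: v₁²/2g = 3.02²/19.62 = 0.465 m; v₂²/2g = 1.18²/19.62 = 0.071 m.
Total head H = z₁ + ψ₁ + v₁²/2g = 230.76 + 61.88 + 0.465 = 293.10 m.
ψ₂ = H − z₂ − v₂²/2g = 293.10 − 243.51 − 0.071 = 49.52 m.
P₂ = ρgψ₂ = 1000 × 9.81 × 49.52 ≈ 486 kPa.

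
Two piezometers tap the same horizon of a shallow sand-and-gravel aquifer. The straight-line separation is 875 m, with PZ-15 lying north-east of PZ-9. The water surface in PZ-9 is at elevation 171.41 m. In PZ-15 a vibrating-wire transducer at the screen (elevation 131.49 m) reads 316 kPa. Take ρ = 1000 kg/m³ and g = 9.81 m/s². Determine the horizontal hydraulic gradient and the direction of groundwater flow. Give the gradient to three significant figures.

i ≈ 0.00881; groundwater flows toward the north-east

Total head at PZ-9: h = 171.41 m (water level in the piezometer is the total head).
Pressure head at PZ-15: ψ = P/(ρg) = 316×1000 / (1000 × 9.81) = 32.21 m.
Total head at PZ-15: h = z + ψ = 131.49 + 32.21 = 163.70 m.
Head difference: h(PZ-9) − h(PZ-15) = 171.41 − 163.70 = 7.71 m.
Hydraulic gradient: i = |Δh| / L = 7.71 / 875 = 0.00881.
Flow is from higher to lower head: from PZ-9 toward PZ-15, i.e. toward the north-east.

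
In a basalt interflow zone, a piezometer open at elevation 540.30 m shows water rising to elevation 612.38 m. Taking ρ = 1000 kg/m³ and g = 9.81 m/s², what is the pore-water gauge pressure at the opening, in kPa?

Pressure head ψ = h − z = 612.38 − 540.30 = 72.08 m.
P = ρgψ = 1000 × 9.81 × 72.08 = 707105 Pa ≈ 707 kPa.

P ≈ 707 kPa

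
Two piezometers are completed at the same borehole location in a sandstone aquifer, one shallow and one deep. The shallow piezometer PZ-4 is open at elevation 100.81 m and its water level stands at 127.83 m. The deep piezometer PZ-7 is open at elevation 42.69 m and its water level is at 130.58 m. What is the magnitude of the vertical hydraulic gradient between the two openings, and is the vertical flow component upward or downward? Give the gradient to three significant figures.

Total head at PZ-4: h = 127.83 m (water level in the standpipe).
Total head at PZ-7: h = 130.58 m.
Δh = h(PZ-4) − h(PZ-7) = 127.83 − 130.58 = -2.75 m.
Vertical separation Δz = 100.81 − 42.69 = 58.12 m.
|i_v| = |Δh| / Δz = 2.75 / 58.12 = 0.0473.
Head is higher in the deep piezometer, so vertical flow is upward (discharge condition).

|i_v| ≈ 0.0473; vertical flow is upward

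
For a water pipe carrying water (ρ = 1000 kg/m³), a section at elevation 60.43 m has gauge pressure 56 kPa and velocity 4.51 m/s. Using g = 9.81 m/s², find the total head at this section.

Pressure head ψ = P/(ρg) = 56×1000 / (1000 × 9.81) = 5.71 m.
Velocity head = v²/(2g) = 4.51² / (2 × 9.81) = 1.037 m.
h = z + ψ + v²/(2g) = 60.43 + 5.71 + 1.037 = 67.18 m.

h ≈ 67.18 m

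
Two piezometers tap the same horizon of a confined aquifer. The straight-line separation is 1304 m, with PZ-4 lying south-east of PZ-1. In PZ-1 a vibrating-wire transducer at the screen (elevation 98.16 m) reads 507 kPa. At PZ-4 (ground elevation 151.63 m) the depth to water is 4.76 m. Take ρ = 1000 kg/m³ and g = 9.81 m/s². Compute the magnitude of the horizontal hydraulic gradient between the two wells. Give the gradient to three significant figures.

Pressure head at PZ-1: ψ = P/(ρg) = 507×1000 / (1000 × 9.81) = 51.68 m.
Total head at PZ-1: h = z + ψ = 98.16 + 51.68 = 149.84 m.
Total head at PZ-4: h = 151.63 − 4.76 = 146.87 m.
Head difference: h(PZ-1) − h(PZ-4) = 149.84 − 146.87 = 2.97 m.
Hydraulic gradient: i = |Δh| / L = 2.97 / 1304 = 0.00228.

i ≈ 0.00228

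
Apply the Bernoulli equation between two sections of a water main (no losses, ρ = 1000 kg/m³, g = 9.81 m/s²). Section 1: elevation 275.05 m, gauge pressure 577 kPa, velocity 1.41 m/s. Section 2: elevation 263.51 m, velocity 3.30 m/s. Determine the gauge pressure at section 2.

Pressure head at 1: ψ₁ = P₁/(ρg) = 577×1000 / (1000 × 9.81) = 58.82 m.
Velocity heads: v₁²/2g = 1.41²/19.62 = 0.101 m; v₂²/2g = 3.30²/19.62 = 0.555 m.
Total head H = z₁ + ψ₁ + v₁²/2g = 275.05 + 58.82 + 0.101 = 333.97 m.
ψ₂ = H − z₂ − v₂²/2g = 333.97 − 263.51 − 0.555 = 69.91 m.
P₂ = ρgψ₂ = 1000 × 9.81 × 69.91 ≈ 686 kPa.

P₂ ≈ 686 kPa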